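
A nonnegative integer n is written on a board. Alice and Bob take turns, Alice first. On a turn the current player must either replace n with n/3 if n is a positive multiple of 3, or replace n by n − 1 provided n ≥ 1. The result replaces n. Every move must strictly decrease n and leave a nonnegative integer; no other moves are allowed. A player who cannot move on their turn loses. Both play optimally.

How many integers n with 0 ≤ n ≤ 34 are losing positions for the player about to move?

Positions with no move are L. A position that does have a move is losing for the player to move precisely when every available move leads to a winning position for the opponent. Fill in the labels:
n=0: no move → L
n=1: →0(L), so W
n=2: →1(W) only, which is W, so L
n=3: →2(L), so W
n=4: →3(W) only, which is W, so L
n=5: →4(L), so W
n=6: →2(L), so W
n=7: →6(W) only, which is W, so L
n=8: →7(L), so W
n=9: →3(W), 8(W) — all W, so L
n=10: →9(L), so W
n=11: →10(W) only, which is W, so L
n=12: →4(L), so W
n=13: →12(W) only, which is W, so L
n=14: →13(L), so W
n=15: →5(W), 14(W) — all W, so L
n=16: →15(L), so W
n=17: →16(W) only, which is W, so L
n=18: →17(L), so W
n=19: →18(W) only, which is W, so L
n=20: →19(L), so W
n=21: →7(L), so W
n=22: →21(W) only, which is W, so L
n=23: →22(L), so W
n=24: →8(W), 23(W) — all W, so L
n=25: →24(L), so W
n=26: →25(W) only, which is W, so L
n=27: →9(L), so W
n=28: →27(W) only, which is W, so L
n=29: →28(L), so W
n=30: →10(W), 29(W) — all W, so L
n=31: →30(L), so W
n=32: →31(W) only, which is W, so L
n=33: →11(L), so W
n=34: →33(W) only, which is W, so L
L entries with 0 ≤ n ≤ 34: n = 0, 2, 4, 7, 9, 11, 13, 15, 17, 19, 22, 24, 26, 28, 30, 32, 34; that makes 17.

17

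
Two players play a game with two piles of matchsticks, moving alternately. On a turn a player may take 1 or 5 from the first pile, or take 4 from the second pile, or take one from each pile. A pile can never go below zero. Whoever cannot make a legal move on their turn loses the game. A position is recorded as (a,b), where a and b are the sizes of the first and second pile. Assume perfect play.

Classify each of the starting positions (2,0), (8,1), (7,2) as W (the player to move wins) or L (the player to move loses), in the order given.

Build the W/L table. Terminal = L. A non-terminal position is W if it has a move to some L; otherwise it is L.
No move ever increases a pile, so every position that can arise here has a ≤ 8 and b ≤ 2; it is enough to label the cells with 0 ≤ a ≤ 8 and 0 ≤ b ≤ 2.
Every move lowers a or b (never raises either), so fill the grid row by row in increasing a, and left to right within a row: each cell's successors are then already labelled.
      b=0  b=1  b=2
a=0:    L    L    L
a=1:    W    W    W
a=2:    L    L    L
a=3:    W    W    W
a=4:    L    L    L
a=5:    W    W    W
a=6:    L    L    L
a=7:    W    W    W
a=8:    L    L    L
Cells with no legal move (terminal, hence L): (0,0), (0,1), (0,2).
The remaining L cells, each justified by listing all of its moves:
(2,0): the only move is to (1,0)(W), a W ⇒ L
(2,1): moves to (1,1)(W), (1,0)(W); every one is W ⇒ L
(2,2): moves to (1,2)(W), (1,1)(W); every one is W ⇒ L
(4,0): the only move is to (3,0)(W), a W ⇒ L
(4,1): moves to (3,1)(W), (3,0)(W); every one is W ⇒ L
(4,2): moves to (3,2)(W), (3,1)(W); every one is W ⇒ L
(6,0): moves to (5,0)(W), (1,0)(W); every one is W ⇒ L
(6,1): moves to (5,1)(W), (1,1)(W), (5,0)(W); every one is W ⇒ L
(6,2): moves to (5,2)(W), (1,2)(W), (5,1)(W); every one is W ⇒ L
(8,0): moves to (7,0)(W), (3,0)(W); every one is W ⇒ L
(8,1): moves to (7,1)(W), (3,1)(W), (7,0)(W); every one is W ⇒ L
(8,2): moves to (7,2)(W), (3,2)(W), (7,1)(W); every one is W ⇒ L
Every other cell has at least one move into one of the L cells above, so it is W.
(2,0): one of the L cells justified above, so L
(8,1): one of the L cells justified above, so L
(7,2): the move to (6,2) reaches an L cell, so W

(2,0): L, (8,1): L, (7,2): W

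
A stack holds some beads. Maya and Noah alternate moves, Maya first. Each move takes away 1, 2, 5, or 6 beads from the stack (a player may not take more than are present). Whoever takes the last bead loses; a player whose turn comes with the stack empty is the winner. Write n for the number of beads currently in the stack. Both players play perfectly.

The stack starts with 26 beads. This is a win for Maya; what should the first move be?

Remove 1, leaving 25.

Use the standard recursion: the mover wins at a terminal position; elsewhere, the mover wins exactly when some move hands the opponent an L position.
n=0: no move; the opponent has just taken the last bead and therefore loses → W
n=1: only reaches 0(W), which is W → L
n=2: reaches L-position 1 → W
n=3: reaches L-position 1 → W
n=4: only reaches 3(W), 2(W), all W → L
n=5: reaches L-position 4 → W
n=6: reaches L-position 4 → W
n=7: reaches L-position 1 → W
n=8: only reaches 7(W), 6(W), 3(W), 2(W), all W → L
n=9: reaches L-position 8 → W
n=10: reaches L-position 8 → W
n=11: only reaches 10(W), 9(W), 6(W), 5(W), all W → L
n=12: reaches L-position 11 → W
n=13: reaches L-position 11 → W
n=14: reaches L-position 8 → W
n=15: only reaches 14(W), 13(W), 10(W), 9(W), all W → L
n=16: reaches L-position 15 → W
n=17: reaches L-position 15 → W
n=18: only reaches 17(W), 16(W), 13(W), 12(W), all W → L
n=19: reaches L-position 18 → W
n=20: reaches L-position 18 → W
n=21: reaches L-position 15 → W
n=22: only reaches 21(W), 20(W), 17(W), 16(W), all W → L
n=23: reaches L-position 22 → W
n=24: reaches L-position 22 → W
n=25: only reaches 24(W), 23(W), 20(W), 19(W), all W → L
n=26: reaches L-position 25 → W
From 26, the L positions reachable in one move are: 25.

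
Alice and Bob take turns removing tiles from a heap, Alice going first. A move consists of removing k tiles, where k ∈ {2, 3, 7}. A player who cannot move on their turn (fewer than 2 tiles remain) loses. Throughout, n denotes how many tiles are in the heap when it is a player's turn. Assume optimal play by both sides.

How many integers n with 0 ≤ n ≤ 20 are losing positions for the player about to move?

Label each position W (a win for the player to move) or L (a loss). A position with no legal move is L; any other position is W exactly when some move reaches an L, and L when every move reaches a W.
n=0: no move → L
n=1: no move → L
n=2: →0(L), so W
n=3: →1(L), so W
n=4: →1(L), so W
n=5: →3(W), 2(W) — all W, so L
n=6: →4(W), 3(W) — all W, so L
n=7: →5(L), so W
n=8: →6(L), so W
n=9: →6(L), so W
n=10: →8(W), 7(W), 3(W) — all W, so L
n=11: →9(W), 8(W), 4(W) — all W, so L
n=12: →10(L), so W
n=13: →11(L), so W
n=14: →11(L), so W
n=15: →13(W), 12(W), 8(W) — all W, so L
n=16: →14(W), 13(W), 9(W) — all W, so L
n=17: →15(L), so W
n=18: →16(L), so W
n=19: →16(L), so W
n=20: →18(W), 17(W), 13(W) — all W, so L
L entries with 0 ≤ n ≤ 20: n = 0, 1, 5, 6, 10, 11, 15, 16, 20; that makes 9.

9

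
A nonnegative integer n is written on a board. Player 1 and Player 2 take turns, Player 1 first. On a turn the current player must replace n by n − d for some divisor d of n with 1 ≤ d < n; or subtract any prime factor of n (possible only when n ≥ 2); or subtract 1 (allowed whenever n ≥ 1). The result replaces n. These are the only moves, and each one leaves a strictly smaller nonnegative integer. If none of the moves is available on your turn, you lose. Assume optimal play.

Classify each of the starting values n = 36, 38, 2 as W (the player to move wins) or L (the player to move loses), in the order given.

36: W, 38: L, 2: W

Compute win/loss labels from the base case upward. A position with no move is L. Any other position is W if it can reach an L in one move, else L.
n=0: no move → L
n=1: can move to 0, which is L ⇒ W
n=2: can move to 0, which is L ⇒ W
n=3: can move to 0, which is L ⇒ W
n=4: moves to 2(W), 3(W); every one is W ⇒ L
n=5: can move to 0, which is L ⇒ W
n=6: can move to 4, which is L ⇒ W
n=7: can move to 0, which is L ⇒ W
n=8: can move to 4, which is L ⇒ W
n=9: moves to 6(W), 8(W); every one is W ⇒ L
n=10: can move to 9, which is L ⇒ W
n=11: can move to 0, which is L ⇒ W
n=12: can move to 9, which is L ⇒ W
n=13: can move to 0, which is L ⇒ W
n=14: moves to 7(W), 12(W), 13(W); every one is W ⇒ L
n=15: can move to 14, which is L ⇒ W
n=16: can move to 14, which is L ⇒ W
n=17: can move to 0, which is L ⇒ W
n=18: can move to 9, which is L ⇒ W
n=19: can move to 0, which is L ⇒ W
n=20: moves to 10(W), 15(W), 16(W), 18(W), 19(W); every one is W ⇒ L
n=21: can move to 14, which is L ⇒ W
n=22: can move to 20, which is L ⇒ W
n=23: can move to 0, which is L ⇒ W
n=24: can move to 20, which is L ⇒ W
n=25: can move to 20, which is L ⇒ W
n=26: moves to 13(W), 24(W), 25(W); every one is W ⇒ L
n=27: can move to 26, which is L ⇒ W
n=28: can move to 14, which is L ⇒ W
n=29: can move to 0, which is L ⇒ W
n=30: can move to 20, which is L ⇒ W
n=31: can move to 0, which is L ⇒ W
n=32: moves to 16(W), 24(W), 28(W), 30(W), 31(W); every one is W ⇒ L
n=33: can move to 32, which is L ⇒ W
n=34: can move to 32, which is L ⇒ W
n=35: moves to 28(W), 30(W), 34(W); every one is W ⇒ L
n=36: can move to 32, which is L ⇒ W
n=37: can move to 0, which is L ⇒ W
n=38: moves to 19(W), 36(W), 37(W); every one is W ⇒ L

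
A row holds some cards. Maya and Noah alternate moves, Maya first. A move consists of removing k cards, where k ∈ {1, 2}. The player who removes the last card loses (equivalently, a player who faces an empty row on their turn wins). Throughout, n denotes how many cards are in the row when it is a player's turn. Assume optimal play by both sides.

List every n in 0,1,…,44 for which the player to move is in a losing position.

Classify positions by backward induction: terminal positions (no move available) are W. From any other position, the mover wins iff some move reaches an L.
n=0: no move; the opponent has just taken the last card and therefore loses → W
n=1: the only move is to 0(W), a W ⇒ L
n=2: can move to 1, which is L ⇒ W
n=3: can move to 1, which is L ⇒ W
n=4: moves to 3(W), 2(W); every one is W ⇒ L
n=5: can move to 4, which is L ⇒ W
n=6: can move to 4, which is L ⇒ W
n=7: moves to 6(W), 5(W); every one is W ⇒ L
n=8: can move to 7, which is L ⇒ W
n=9: can move to 7, which is L ⇒ W
n=10: moves to 9(W), 8(W); every one is W ⇒ L
n=11: can move to 10, which is L ⇒ W
n=12: can move to 10, which is L ⇒ W
n=13: moves to 12(W), 11(W); every one is W ⇒ L
n=14: can move to 13, which is L ⇒ W
n=15: can move to 13, which is L ⇒ W
n=16: moves to 15(W), 14(W); every one is W ⇒ L
n=17: can move to 16, which is L ⇒ W
n=18: can move to 16, which is L ⇒ W
n=19: moves to 18(W), 17(W); every one is W ⇒ L
n=20: can move to 19, which is L ⇒ W
n=21: can move to 19, which is L ⇒ W
n=22: moves to 21(W), 20(W); every one is W ⇒ L
n=23: can move to 22, which is L ⇒ W
n=24: can move to 22, which is L ⇒ W
n=25: moves to 24(W), 23(W); every one is W ⇒ L
n=26: can move to 25, which is L ⇒ W
n=27: can move to 25, which is L ⇒ W
n=28: moves to 27(W), 26(W); every one is W ⇒ L
n=29: can move to 28, which is L ⇒ W
n=30: can move to 28, which is L ⇒ W
n=31: moves to 30(W), 29(W); every one is W ⇒ L
n=32: can move to 31, which is L ⇒ W
n=33: can move to 31, which is L ⇒ W
n=34: moves to 33(W), 32(W); every one is W ⇒ L
n=35: can move to 34, which is L ⇒ W
n=36: can move to 34, which is L ⇒ W
n=37: moves to 36(W), 35(W); every one is W ⇒ L
n=38: can move to 37, which is L ⇒ W
n=39: can move to 37, which is L ⇒ W
n=40: moves to 39(W), 38(W); every one is W ⇒ L
n=41: can move to 40, which is L ⇒ W
n=42: can move to 40, which is L ⇒ W
n=43: moves to 42(W), 41(W); every one is W ⇒ L
n=44: can move to 43, which is L ⇒ W
The losing starting values of n are exactly the entries labelled L in this table (15 of them).

1, 4, 7, 10, 13, 16, 19, 22, 25, 28, 31, 34, 37, 40, 43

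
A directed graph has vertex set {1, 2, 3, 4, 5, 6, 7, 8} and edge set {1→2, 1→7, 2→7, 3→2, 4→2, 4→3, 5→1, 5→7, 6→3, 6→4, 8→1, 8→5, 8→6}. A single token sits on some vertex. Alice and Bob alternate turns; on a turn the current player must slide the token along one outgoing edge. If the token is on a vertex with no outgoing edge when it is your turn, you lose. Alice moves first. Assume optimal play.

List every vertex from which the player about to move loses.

Label each position W (a win for the player to move) or L (a loss). A position with no legal move is L; any other position is W exactly when some move reaches an L, and L when every move reaches a W.
Every edge goes from a vertex to one that appears earlier in the order 7, 2, 1, 5, 3, 4, 6, 8, so processing vertices in that order labels each vertex after all of its successors.
7: no outgoing edge → L
2: can move to 7, which is L ⇒ W
1: can move to 7, which is L ⇒ W
5: can move to 7, which is L ⇒ W
3: the only move is to 2(W), a W ⇒ L
4: can move to 3, which is L ⇒ W
6: can move to 3, which is L ⇒ W
8: moves to 6(W), 5(W), 1(W); every one is W ⇒ L
The losing starting vertices are exactly the entries labelled L in this table (3 of them).

3, 7, 8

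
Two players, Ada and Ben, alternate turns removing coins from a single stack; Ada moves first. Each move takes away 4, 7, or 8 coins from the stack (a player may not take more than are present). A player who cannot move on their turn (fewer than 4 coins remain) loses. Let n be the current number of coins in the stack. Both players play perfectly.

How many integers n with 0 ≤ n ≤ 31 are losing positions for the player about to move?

Use the standard recursion: the mover loses at a terminal position; elsewhere, the mover wins exactly when some move hands the opponent an L position.
n=0: no move → L
n=1: no move → L
n=2: no move → L
n=3: no move → L
n=4: →0(L), so W
n=5: →1(L), so W
n=6: →2(L), so W
n=7: →3(L), so W
n=8: →1(L), so W
n=9: →2(L), so W
n=10: →3(L), so W
n=11: →3(L), so W
n=12: →8(W), 5(W), 4(W) — all W, so L
n=13: →9(W), 6(W), 5(W) — all W, so L
n=14: →10(W), 7(W), 6(W) — all W, so L
n=15: →11(W), 8(W), 7(W) — all W, so L
n=16: →12(L), so W
n=17: →13(L), so W
n=18: →14(L), so W
n=19: →15(L), so W
n=20: →13(L), so W
n=21: →14(L), so W
n=22: →15(L), so W
n=23: →15(L), so W
n=24: →20(W), 17(W), 16(W) — all W, so L
n=25: →21(W), 18(W), 17(W) — all W, so L
n=26: →22(W), 19(W), 18(W) — all W, so L
n=27: →23(W), 20(W), 19(W) — all W, so L
n=28: →24(L), so W
n=29: →25(L), so W
n=30: →26(L), so W
n=31: →27(L), so W
L entries with 0 ≤ n ≤ 31: n = 0, 1, 2, 3, 12, 13, 14, 15, 24, 25, 26, 27; that makes 12.

12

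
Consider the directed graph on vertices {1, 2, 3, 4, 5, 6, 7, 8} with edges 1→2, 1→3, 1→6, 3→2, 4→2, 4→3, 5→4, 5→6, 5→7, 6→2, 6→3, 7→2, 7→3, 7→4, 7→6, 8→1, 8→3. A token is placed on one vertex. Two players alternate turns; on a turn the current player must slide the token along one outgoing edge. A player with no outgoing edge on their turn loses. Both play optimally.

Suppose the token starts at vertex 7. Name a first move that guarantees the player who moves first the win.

Positions with no move are L. A position that does have a move is losing for the player to move precisely when every available move leads to a winning position for the opponent. Fill in the labels:
Every edge goes from a vertex to one that appears earlier in the order 2, 3, 6, 4, 1, 7, 5, 8, so processing vertices in that order labels each vertex after all of its successors.
2: no outgoing edge → L
3: W (go to 2, an L position)
6: W (go to 2, an L position)
4: W (go to 2, an L position)
1: W (go to 2, an L position)
7: W (go to 2, an L position)
5: L (options 7(W), 4(W), 6(W) are all W)
8: L (options 1(W), 3(W) are all W)
From 7, the L positions reachable in one move are: 2.

Move to 2.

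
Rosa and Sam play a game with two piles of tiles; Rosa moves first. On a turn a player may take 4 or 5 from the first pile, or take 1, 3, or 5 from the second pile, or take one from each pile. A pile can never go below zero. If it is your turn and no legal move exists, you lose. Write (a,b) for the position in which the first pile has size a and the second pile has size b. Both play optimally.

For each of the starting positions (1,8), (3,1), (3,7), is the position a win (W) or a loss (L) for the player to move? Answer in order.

Work bottom-up. With no move the player to move loses. Otherwise the position is W if at least one move leads to an L position for the opponent, and L if every move leads to a W.
No move ever increases a pile, so every position that can arise here has a ≤ 3 and b ≤ 8; it is enough to label the cells with 0 ≤ a ≤ 3 and 0 ≤ b ≤ 8.
Every move lowers a or b (never raises either), so fill the grid row by row in increasing a, and left to right within a row: each cell's successors are then already labelled.
      b=0  b=1  b=2  b=3  b=4  b=5  b=6  b=7  b=8
a=0:    L    W    L    W    L    W    L    W    L
a=1:    L    W    L    W    L    W    L    W    L
a=2:    L    W    L    W    L    W    L    W    L
a=3:    L    W    L    W    L    W    L    W    L
Cells with no legal move (terminal, hence L): (0,0), (1,0), (2,0), (3,0).
The remaining L cells, each justified by listing all of its moves:
(0,2): the only move is to (0,1)(W), a W ⇒ L
(0,4): moves to (0,3)(W), (0,1)(W); every one is W ⇒ L
(0,6): moves to (0,5)(W), (0,3)(W), (0,1)(W); every one is W ⇒ L
(0,8): moves to (0,7)(W), (0,5)(W), (0,3)(W); every one is W ⇒ L
(1,2): moves to (1,1)(W), (0,1)(W); every one is W ⇒ L
(1,4): moves to (1,3)(W), (1,1)(W), (0,3)(W); every one is W ⇒ L
(1,6): moves to (1,5)(W), (1,3)(W), (1,1)(W), (0,5)(W); every one is W ⇒ L
(1,8): moves to (1,7)(W), (1,5)(W), (1,3)(W), (0,7)(W); every one is W ⇒ L
(2,2): moves to (2,1)(W), (1,1)(W); every one is W ⇒ L
(2,4): moves to (2,3)(W), (2,1)(W), (1,3)(W); every one is W ⇒ L
(2,6): moves to (2,5)(W), (2,3)(W), (2,1)(W), (1,5)(W); every one is W ⇒ L
(2,8): moves to (2,7)(W), (2,5)(W), (2,3)(W), (1,7)(W); every one is W ⇒ L
(3,2): moves to (3,1)(W), (2,1)(W); every one is W ⇒ L
(3,4): moves to (3,3)(W), (3,1)(W), (2,3)(W); every one is W ⇒ L
(3,6): moves to (3,5)(W), (3,3)(W), (3,1)(W), (2,5)(W); every one is W ⇒ L
(3,8): moves to (3,7)(W), (3,5)(W), (3,3)(W), (2,7)(W); every one is W ⇒ L
Every other cell has at least one move into one of the L cells above, so it is W.
(1,8): one of the L cells justified above, so L
(3,1): the move to (3,0) reaches an L cell, so W
(3,7): the move to (3,6) reaches an L cell, so W

(1,8): L, (3,1): W, (3,7): W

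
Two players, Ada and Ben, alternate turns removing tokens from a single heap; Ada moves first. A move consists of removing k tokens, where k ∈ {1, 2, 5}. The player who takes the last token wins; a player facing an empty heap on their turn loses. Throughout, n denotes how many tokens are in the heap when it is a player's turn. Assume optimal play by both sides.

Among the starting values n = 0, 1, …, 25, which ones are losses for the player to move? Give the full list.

Classify positions by backward induction: terminal positions (no move available) are L. From any other position, the mover wins iff some move reaches an L.
n=0: no move → L
n=1: reaches L-position 0 → W
n=2: reaches L-position 0 → W
n=3: only reaches 2(W), 1(W), all W → L
n=4: reaches L-position 3 → W
n=5: reaches L-position 3 → W
n=6: only reaches 5(W), 4(W), 1(W), all W → L
n=7: reaches L-position 6 → W
n=8: reaches L-position 6 → W
n=9: only reaches 8(W), 7(W), 4(W), all W → L
n=10: reaches L-position 9 → W
n=11: reaches L-position 9 → W
n=12: only reaches 11(W), 10(W), 7(W), all W → L
n=13: reaches L-position 12 → W
n=14: reaches L-position 12 → W
n=15: only reaches 14(W), 13(W), 10(W), all W → L
n=16: reaches L-position 15 → W
n=17: reaches L-position 15 → W
n=18: only reaches 17(W), 16(W), 13(W), all W → L
n=19: reaches L-position 18 → W
n=20: reaches L-position 18 → W
n=21: only reaches 20(W), 19(W), 16(W), all W → L
n=22: reaches L-position 21 → W
n=23: reaches L-position 21 → W
n=24: only reaches 23(W), 22(W), 19(W), all W → L
n=25: reaches L-position 24 → W
Reading off the rows marked L gives the requested list; there are 9 such values of n.

0, 3, 6, 9, 12, 15, 18, 21, 24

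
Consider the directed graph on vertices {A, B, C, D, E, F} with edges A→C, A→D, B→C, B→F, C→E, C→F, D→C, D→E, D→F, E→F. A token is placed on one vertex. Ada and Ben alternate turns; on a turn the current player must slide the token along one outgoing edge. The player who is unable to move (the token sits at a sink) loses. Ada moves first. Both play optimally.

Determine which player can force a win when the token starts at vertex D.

Ada wins.

Label each position W (a win for the player to move) or L (a loss). A position with no legal move is L; any other position is W exactly when some move reaches an L, and L when every move reaches a W.
Every edge goes from a vertex to one that appears earlier in the order F, E, C, D, B, A, so processing vertices in that order labels each vertex after all of its successors.
F: no outgoing edge → L
E: can move to F, which is L ⇒ W
C: can move to F, which is L ⇒ W
D: can move to F, which is L ⇒ W
B: can move to F, which is L ⇒ W
A: moves to D(W), C(W); every one is W ⇒ L
From D Ada can move to F, reaching an L position.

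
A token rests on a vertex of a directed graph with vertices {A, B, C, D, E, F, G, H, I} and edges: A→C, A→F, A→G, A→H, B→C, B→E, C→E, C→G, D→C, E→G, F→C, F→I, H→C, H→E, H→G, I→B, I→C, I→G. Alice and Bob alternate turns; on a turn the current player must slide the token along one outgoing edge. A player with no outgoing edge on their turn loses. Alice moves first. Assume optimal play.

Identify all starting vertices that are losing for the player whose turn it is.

Classify positions by backward induction: terminal positions (no move available) are L. From any other position, the mover wins iff some move reaches an L.
Every edge goes from a vertex to one that appears earlier in the order G, E, C, B, H, I, D, F, A, so processing vertices in that order labels each vertex after all of its successors.
G: no outgoing edge → L
E: →G(L), so W
C: →G(L), so W
B: →C(W), E(W) — all W, so L
H: →G(L), so W
I: →B(L), so W
D: →C(W) only, which is W, so L
F: →I(W), C(W) — all W, so L
A: →F(L), so W
Reading off the rows marked L gives the requested list; there are 4 such vertices.

B, D, F, G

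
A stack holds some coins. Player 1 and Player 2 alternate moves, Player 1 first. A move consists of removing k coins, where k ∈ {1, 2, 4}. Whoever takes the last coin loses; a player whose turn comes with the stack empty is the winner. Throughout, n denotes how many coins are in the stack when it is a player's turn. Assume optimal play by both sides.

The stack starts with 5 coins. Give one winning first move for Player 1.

Work bottom-up. With no move the player to move wins. Otherwise the position is W if at least one move leads to an L position for the opponent, and L if every move leads to a W.
n=0: no move; the opponent has just taken the last coin and therefore loses → W
n=1: the only move is to 0(W), a W ⇒ L
n=2: can move to 1, which is L ⇒ W
n=3: can move to 1, which is L ⇒ W
n=4: moves to 3(W), 2(W), 0(W); every one is W ⇒ L
n=5: can move to 4, which is L ⇒ W
From 5, the L positions reachable in one move are: 4, 1. Any move reaching one of these is winning.

Remove 1, leaving 4.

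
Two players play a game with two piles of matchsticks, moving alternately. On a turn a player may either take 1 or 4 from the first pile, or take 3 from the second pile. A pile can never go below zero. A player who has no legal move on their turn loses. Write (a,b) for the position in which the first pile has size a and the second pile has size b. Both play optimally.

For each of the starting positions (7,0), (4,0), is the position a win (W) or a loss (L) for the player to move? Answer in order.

Work bottom-up. With no move the player to move loses. Otherwise the position is W if at least one move leads to an L position for the opponent, and L if every move leads to a W.
No move ever increases a pile, so every position that can arise here has a ≤ 7 and b ≤ 0; it is enough to label the cells with 0 ≤ a ≤ 7 and 0 ≤ b ≤ 0.
Every move lowers a or b (never raises either), so fill the grid row by row in increasing a, and left to right within a row: each cell's successors are then already labelled.
      b=0
a=0:    L
a=1:    W
a=2:    L
a=3:    W
a=4:    W
a=5:    L
a=6:    W
a=7:    L
Cells with no legal move (terminal, hence L): (0,0).
The remaining L cells, each justified by listing all of its moves:
(2,0): →(1,0)(W) only, which is W, so L
(5,0): →(4,0)(W), (1,0)(W) — all W, so L
(7,0): →(6,0)(W), (3,0)(W) — all W, so L
Every other cell has at least one move into one of the L cells above, so it is W.
(7,0): one of the L cells justified above, so L
(4,0): the move to (0,0) reaches an L cell, so W

(7,0): L, (4,0): W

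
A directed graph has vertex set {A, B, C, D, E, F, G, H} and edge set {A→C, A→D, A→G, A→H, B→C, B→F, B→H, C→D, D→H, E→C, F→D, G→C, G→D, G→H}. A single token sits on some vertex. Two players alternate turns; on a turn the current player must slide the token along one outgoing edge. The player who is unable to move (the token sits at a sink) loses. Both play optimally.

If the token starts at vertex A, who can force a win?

Build the W/L table. Terminal = L. A non-terminal position is W if it has a move to some L; otherwise it is L.
Every edge goes from a vertex to one that appears earlier in the order H, D, C, G, A, F, B, E, so processing vertices in that order labels each vertex after all of its successors.
H: no outgoing edge → L
D: →H(L), so W
C: →D(W) only, which is W, so L
G: →C(L), so W
A: →C(L), so W
F: →D(W) only, which is W, so L
B: →F(L), so W
E: →C(L), so W
From A the player to move can move to C, reaching an L position.

The first player wins.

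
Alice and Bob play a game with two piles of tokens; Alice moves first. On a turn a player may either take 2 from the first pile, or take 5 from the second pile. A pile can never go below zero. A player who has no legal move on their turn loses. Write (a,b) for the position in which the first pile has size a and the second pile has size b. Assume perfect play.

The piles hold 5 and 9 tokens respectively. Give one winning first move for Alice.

Move to (3,9).

Positions with no move are L. A position that does have a move is losing for the player to move precisely when every available move leads to a winning position for the opponent. Fill in the labels:
No move ever increases a pile, so every position that can arise here has a ≤ 5 and b ≤ 9; it is enough to label the cells with 0 ≤ a ≤ 5 and 0 ≤ b ≤ 9.
Every move lowers a or b (never raises either), so fill the grid row by row in increasing a, and left to right within a row: each cell's successors are then already labelled.
      b=0  b=1  b=2  b=3  b=4  b=5  b=6  b=7  b=8  b=9
a=0:    L    L    L    L    L    W    W    W    W    W
a=1:    L    L    L    L    L    W    W    W    W    W
a=2:    W    W    W    W    W    L    L    L    L    L
a=3:    W    W    W    W    W    L    L    L    L    L
a=4:    L    L    L    L    L    W    W    W    W    W
a=5:    L    L    L    L    L    W    W    W    W    W
Cells with no legal move (terminal, hence L): (0,0), (0,1), (0,2), (0,3), (0,4), (1,0), (1,1), (1,2), (1,3), (1,4).
The remaining L cells, each justified by listing all of its moves:
(2,5): only reaches (0,5)(W), (2,0)(W), all W → L
(2,6): only reaches (0,6)(W), (2,1)(W), all W → L
(2,7): only reaches (0,7)(W), (2,2)(W), all W → L
(2,8): only reaches (0,8)(W), (2,3)(W), all W → L
(2,9): only reaches (0,9)(W), (2,4)(W), all W → L
(3,5): only reaches (1,5)(W), (3,0)(W), all W → L
(3,6): only reaches (1,6)(W), (3,1)(W), all W → L
(3,7): only reaches (1,7)(W), (3,2)(W), all W → L
(3,8): only reaches (1,8)(W), (3,3)(W), all W → L
(3,9): only reaches (1,9)(W), (3,4)(W), all W → L
(4,0): only reaches (2,0)(W), which is W → L
(4,1): only reaches (2,1)(W), which is W → L
(4,2): only reaches (2,2)(W), which is W → L
(4,3): only reaches (2,3)(W), which is W → L
(4,4): only reaches (2,4)(W), which is W → L
(5,0): only reaches (3,0)(W), which is W → L
(5,1): only reaches (3,1)(W), which is W → L
(5,2): only reaches (3,2)(W), which is W → L
(5,3): only reaches (3,3)(W), which is W → L
(5,4): only reaches (3,4)(W), which is W → L
Every other cell has at least one move into one of the L cells above, so it is W.
From (5,9), the L positions reachable in one move are: (3,9), (5,4). Any move reaching one of these is winning.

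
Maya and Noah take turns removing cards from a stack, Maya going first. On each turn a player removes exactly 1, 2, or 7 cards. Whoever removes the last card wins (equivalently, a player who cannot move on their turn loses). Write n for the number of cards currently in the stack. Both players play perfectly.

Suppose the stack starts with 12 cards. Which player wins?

Noah wins.

Compute win/loss labels from the base case upward. A position with no move is L. Any other position is W if it can reach an L in one move, else L.
n=0: no move → L
n=1: reaches L-position 0 → W
n=2: reaches L-position 0 → W
n=3: only reaches 2(W), 1(W), all W → L
n=4: reaches L-position 3 → W
n=5: reaches L-position 3 → W
n=6: only reaches 5(W), 4(W), all W → L
n=7: reaches L-position 6 → W
n=8: reaches L-position 6 → W
n=9: only reaches 8(W), 7(W), 2(W), all W → L
n=10: reaches L-position 9 → W
n=11: reaches L-position 9 → W
n=12: only reaches 11(W), 10(W), 5(W), all W → L
Every move from 12 reaches a W position, so the mover loses.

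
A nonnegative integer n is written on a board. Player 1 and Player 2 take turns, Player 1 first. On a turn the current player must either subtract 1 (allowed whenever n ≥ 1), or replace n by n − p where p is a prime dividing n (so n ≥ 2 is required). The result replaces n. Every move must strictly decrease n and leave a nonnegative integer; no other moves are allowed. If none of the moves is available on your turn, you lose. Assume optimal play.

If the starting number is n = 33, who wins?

Player 1 wins.

Label each position W (a win for the player to move) or L (a loss). A position with no legal move is L; any other position is W exactly when some move reaches an L, and L when every move reaches a W.
n=0: no move → L
n=1: W (go to 0, an L position)
n=2: W (go to 0, an L position)
n=3: W (go to 0, an L position)
n=4: L (options 2(W), 3(W) are all W)
n=5: W (go to 0, an L position)
n=6: W (go to 4, an L position)
n=7: W (go to 0, an L position)
n=8: L (options 6(W), 7(W) are all W)
n=9: W (go to 8, an L position)
n=10: W (go to 8, an L position)
n=11: W (go to 0, an L position)
n=12: L (options 9(W), 10(W), 11(W) are all W)
n=13: W (go to 0, an L position)
n=14: W (go to 12, an L position)
n=15: W (go to 12, an L position)
n=16: L (options 14(W), 15(W) are all W)
n=17: W (go to 0, an L position)
n=18: W (go to 16, an L position)
n=19: W (go to 0, an L position)
n=20: L (options 15(W), 18(W), 19(W) are all W)
n=21: W (go to 20, an L position)
n=22: W (go to 20, an L position)
n=23: W (go to 0, an L position)
n=24: L (options 21(W), 22(W), 23(W) are all W)
n=25: W (go to 20, an L position)
n=26: W (go to 24, an L position)
n=27: W (go to 24, an L position)
n=28: L (options 21(W), 26(W), 27(W) are all W)
n=29: W (go to 0, an L position)
n=30: W (go to 28, an L position)
n=31: W (go to 0, an L position)
n=32: L (options 30(W), 31(W) are all W)
n=33: W (go to 32, an L position)
From 33 Player 1 can move to 32, reaching an L position.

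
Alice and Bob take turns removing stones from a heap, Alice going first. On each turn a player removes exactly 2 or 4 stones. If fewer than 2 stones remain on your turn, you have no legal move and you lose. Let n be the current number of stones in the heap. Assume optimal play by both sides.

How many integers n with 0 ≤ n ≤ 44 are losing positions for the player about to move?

Label each position W (a win for the player to move) or L (a loss). A position with no legal move is L; any other position is W exactly when some move reaches an L, and L when every move reaches a W.
n=0: no move → L
n=1: no move → L
n=2: →0(L), so W
n=3: →1(L), so W
n=4: →0(L), so W
n=5: →1(L), so W
n=6: →4(W), 2(W) — all W, so L
n=7: →5(W), 3(W) — all W, so L
n=8: →6(L), so W
n=9: →7(L), so W
n=10: →6(L), so W
n=11: →7(L), so W
n=12: →10(W), 8(W) — all W, so L
n=13: →11(W), 9(W) — all W, so L
n=14: →12(L), so W
n=15: →13(L), so W
n=16: →12(L), so W
n=17: →13(L), so W
n=18: →16(W), 14(W) — all W, so L
n=19: →17(W), 15(W) — all W, so L
n=20: →18(L), so W
n=21: →19(L), so W
n=22: →18(L), so W
n=23: →19(L), so W
n=24: →22(W), 20(W) — all W, so L
n=25: →23(W), 21(W) — all W, so L
n=26: →24(L), so W
n=27: →25(L), so W
n=28: →24(L), so W
n=29: →25(L), so W
n=30: →28(W), 26(W) — all W, so L
n=31: →29(W), 27(W) — all W, so L
n=32: →30(L), so W
n=33: →31(L), so W
n=34: →30(L), so W
n=35: →31(L), so W
n=36: →34(W), 32(W) — all W, so L
n=37: →35(W), 33(W) — all W, so L
n=38: →36(L), so W
n=39: →37(L), so W
n=40: →36(L), so W
n=41: →37(L), so W
n=42: →40(W), 38(W) — all W, so L
n=43: →41(W), 39(W) — all W, so L
n=44: →42(L), so W
L entries with 0 ≤ n ≤ 44: n = 0, 1, 6, 7, 12, 13, 18, 19, 24, 25, 30, 31, 36, 37, 42, 43; that makes 16.

16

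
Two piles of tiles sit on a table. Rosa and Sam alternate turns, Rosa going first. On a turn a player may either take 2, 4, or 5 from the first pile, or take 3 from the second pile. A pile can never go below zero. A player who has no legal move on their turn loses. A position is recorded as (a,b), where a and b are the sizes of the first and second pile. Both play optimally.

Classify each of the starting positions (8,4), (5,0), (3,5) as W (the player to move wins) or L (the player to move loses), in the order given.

Build the W/L table. Terminal = L. A non-terminal position is W if it has a move to some L; otherwise it is L.
No move ever increases a pile, so every position that can arise here has a ≤ 8 and b ≤ 5; it is enough to label the cells with 0 ≤ a ≤ 8 and 0 ≤ b ≤ 5.
Every move lowers a or b (never raises either), so fill the grid row by row in increasing a, and left to right within a row: each cell's successors are then already labelled.
      b=0  b=1  b=2  b=3  b=4  b=5
a=0:    L    L    L    W    W    W
a=1:    L    L    L    W    W    W
a=2:    W    W    W    L    L    L
a=3:    W    W    W    L    L    L
a=4:    W    W    W    W    W    W
a=5:    W    W    W    W    W    W
a=6:    W    W    W    W    W    W
a=7:    L    L    L    W    W    W
a=8:    L    L    L    W    W    W
Cells with no legal move (terminal, hence L): (0,0), (0,1), (0,2), (1,0), (1,1), (1,2).
The remaining L cells, each justified by listing all of its moves:
(2,3): moves to (0,3)(W), (2,0)(W); every one is W ⇒ L
(2,4): moves to (0,4)(W), (2,1)(W); every one is W ⇒ L
(2,5): moves to (0,5)(W), (2,2)(W); every one is W ⇒ L
(3,3): moves to (1,3)(W), (3,0)(W); every one is W ⇒ L
(3,4): moves to (1,4)(W), (3,1)(W); every one is W ⇒ L
(3,5): moves to (1,5)(W), (3,2)(W); every one is W ⇒ L
(7,0): moves to (5,0)(W), (3,0)(W), (2,0)(W); every one is W ⇒ L
(7,1): moves to (5,1)(W), (3,1)(W), (2,1)(W); every one is W ⇒ L
(7,2): moves to (5,2)(W), (3,2)(W), (2,2)(W); every one is W ⇒ L
(8,0): moves to (6,0)(W), (4,0)(W), (3,0)(W); every one is W ⇒ L
(8,1): moves to (6,1)(W), (4,1)(W), (3,1)(W); every one is W ⇒ L
(8,2): moves to (6,2)(W), (4,2)(W), (3,2)(W); every one is W ⇒ L
Every other cell has at least one move into one of the L cells above, so it is W.
(8,4): the move to (3,4) reaches an L cell, so W
(5,0): the move to (1,0) reaches an L cell, so W
(3,5): one of the L cells justified above, so L

(8,4): W, (5,0): W, (3,5): L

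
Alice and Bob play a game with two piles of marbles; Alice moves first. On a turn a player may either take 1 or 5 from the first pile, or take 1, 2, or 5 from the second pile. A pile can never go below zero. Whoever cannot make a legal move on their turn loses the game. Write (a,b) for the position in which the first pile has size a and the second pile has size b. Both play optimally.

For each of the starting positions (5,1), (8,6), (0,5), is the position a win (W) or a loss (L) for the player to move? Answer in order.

(5,1): L, (8,6): L, (0,5): W

Classify positions by backward induction: terminal positions (no move available) are L. From any other position, the mover wins iff some move reaches an L.
No move ever increases a pile, so every position that can arise here has a ≤ 8 and b ≤ 6; it is enough to label the cells with 0 ≤ a ≤ 8 and 0 ≤ b ≤ 6.
Every move lowers a or b (never raises either), so fill the grid row by row in increasing a, and left to right within a row: each cell's successors are then already labelled.
      b=0  b=1  b=2  b=3  b=4  b=5  b=6
a=0:    L    W    W    L    W    W    L
a=1:    W    L    W    W    L    W    W
a=2:    L    W    W    L    W    W    L
a=3:    W    L    W    W    L    W    W
a=4:    L    W    W    L    W    W    L
a=5:    W    L    W    W    L    W    W
a=6:    L    W    W    L    W    W    L
a=7:    W    L    W    W    L    W    W
a=8:    L    W    W    L    W    W    L
Cells with no legal move (terminal, hence L): (0,0).
The remaining L cells, each justified by listing all of its moves:
(0,3): moves to (0,2)(W), (0,1)(W); every one is W ⇒ L
(0,6): moves to (0,5)(W), (0,4)(W), (0,1)(W); every one is W ⇒ L
(1,1): moves to (0,1)(W), (1,0)(W); every one is W ⇒ L
(1,4): moves to (0,4)(W), (1,3)(W), (1,2)(W); every one is W ⇒ L
(2,0): the only move is to (1,0)(W), a W ⇒ L
(2,3): moves to (1,3)(W), (2,2)(W), (2,1)(W); every one is W ⇒ L
(2,6): moves to (1,6)(W), (2,5)(W), (2,4)(W), (2,1)(W); every one is W ⇒ L
(3,1): moves to (2,1)(W), (3,0)(W); every one is W ⇒ L
(3,4): moves to (2,4)(W), (3,3)(W), (3,2)(W); every one is W ⇒ L
(4,0): the only move is to (3,0)(W), a W ⇒ L
(4,3): moves to (3,3)(W), (4,2)(W), (4,1)(W); every one is W ⇒ L
(4,6): moves to (3,6)(W), (4,5)(W), (4,4)(W), (4,1)(W); every one is W ⇒ L
(5,1): moves to (4,1)(W), (0,1)(W), (5,0)(W); every one is W ⇒ L
(5,4): moves to (4,4)(W), (0,4)(W), (5,3)(W), (5,2)(W); every one is W ⇒ L
(6,0): moves to (5,0)(W), (1,0)(W); every one is W ⇒ L
(6,3): moves to (5,3)(W), (1,3)(W), (6,2)(W), (6,1)(W); every one is W ⇒ L
(6,6): moves to (5,6)(W), (1,6)(W), (6,5)(W), (6,4)(W), (6,1)(W); every one is W ⇒ L
(7,1): moves to (6,1)(W), (2,1)(W), (7,0)(W); every one is W ⇒ L
(7,4): moves to (6,4)(W), (2,4)(W), (7,3)(W), (7,2)(W); every one is W ⇒ L
(8,0): moves to (7,0)(W), (3,0)(W); every one is W ⇒ L
(8,3): moves to (7,3)(W), (3,3)(W), (8,2)(W), (8,1)(W); every one is W ⇒ L
(8,6): moves to (7,6)(W), (3,6)(W), (8,5)(W), (8,4)(W), (8,1)(W); every one is W ⇒ L
Every other cell has at least one move into one of the L cells above, so it is W.
(5,1): one of the L cells justified above, so L
(8,6): one of the L cells justified above, so L
(0,5): the move to (0,3) reaches an L cell, so W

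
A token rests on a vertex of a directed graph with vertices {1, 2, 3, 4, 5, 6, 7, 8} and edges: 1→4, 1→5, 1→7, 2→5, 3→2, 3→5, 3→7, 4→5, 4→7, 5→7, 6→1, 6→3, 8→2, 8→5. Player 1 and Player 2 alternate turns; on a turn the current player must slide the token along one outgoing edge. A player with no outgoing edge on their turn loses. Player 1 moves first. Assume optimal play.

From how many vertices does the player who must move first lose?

3

Label each position W (a win for the player to move) or L (a loss). A position with no legal move is L; any other position is W exactly when some move reaches an L, and L when every move reaches a W.
Every edge goes from a vertex to one that appears earlier in the order 7, 5, 4, 2, 3, 1, 6, 8, so processing vertices in that order labels each vertex after all of its successors.
7: no outgoing edge → L
5: W (go to 7, an L position)
4: W (go to 7, an L position)
2: L (sole option 5(W) is W)
3: W (go to 2, an L position)
1: W (go to 7, an L position)
6: L (options 1(W), 3(W) are all W)
8: W (go to 2, an L position)
The L vertices are 2, 6, 7; that is 3 in all.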